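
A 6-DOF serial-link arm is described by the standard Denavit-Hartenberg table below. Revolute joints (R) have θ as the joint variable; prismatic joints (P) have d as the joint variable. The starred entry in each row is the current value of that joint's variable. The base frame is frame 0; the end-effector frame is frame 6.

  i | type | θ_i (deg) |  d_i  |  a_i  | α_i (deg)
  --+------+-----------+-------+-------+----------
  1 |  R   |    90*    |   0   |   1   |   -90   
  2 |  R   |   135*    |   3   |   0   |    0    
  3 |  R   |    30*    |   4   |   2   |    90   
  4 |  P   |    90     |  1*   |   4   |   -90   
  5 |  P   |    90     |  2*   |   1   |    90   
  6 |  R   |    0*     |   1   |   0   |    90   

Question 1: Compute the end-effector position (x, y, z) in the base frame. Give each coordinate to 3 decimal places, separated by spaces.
after link 1: o_1 = (0.0000, 1.0000, 0.0000)
after link 2: o_2 = (-3.0000, 1.0000, 0.0000)
after link 3: o_3 = (-7.0000, -0.9319, -0.5176)
after link 4: o_4 = (-11.0000, -0.6730, -1.4836)
after link 5: o_5 = (-11.0000, 1.0000, 0.0000)
after link 6: o_6 = (-12.0000, 1.0000, 0.0000)

-12.000 1.000 0.000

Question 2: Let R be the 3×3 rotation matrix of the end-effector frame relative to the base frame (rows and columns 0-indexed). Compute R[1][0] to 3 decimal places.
End-effector x-axis (col 0 of R) = (0.0000,-0.2588,0.9659)
R[1][0] = -0.2588

-0.259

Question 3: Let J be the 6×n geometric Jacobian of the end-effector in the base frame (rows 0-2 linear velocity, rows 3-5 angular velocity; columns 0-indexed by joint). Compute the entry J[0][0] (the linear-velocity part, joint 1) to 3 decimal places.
axis z_0 = ẑ; lever o_n−o_0 = (-12.0000,1.0000,0.0000)
cross product → J_v[:, 0] = (-1.0000,-12.0000,0.0000)
J_ω[:, 0] = z_0
entry J[0][0] = -1.0000

-1.000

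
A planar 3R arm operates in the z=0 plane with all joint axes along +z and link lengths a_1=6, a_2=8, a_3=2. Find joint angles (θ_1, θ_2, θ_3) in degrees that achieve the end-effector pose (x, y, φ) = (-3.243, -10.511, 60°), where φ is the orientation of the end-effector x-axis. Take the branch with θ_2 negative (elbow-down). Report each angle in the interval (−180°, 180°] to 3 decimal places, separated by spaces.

wrist centre = target − a_3·(cos φ, sin φ) = (-4.2430, -12.2431)
cos θ_2 = (167.8953−6²−8²)/(2·6·8) = 0.7072; θ_2 = -44.9889° (elbow-down)
β = atan2(-12.2431,-4.2430) = -109.1145°; ψ = atan2(-5.6558,11.6579) = -25.8800°
θ_1 = β − ψ = -83.2345°
θ_3 = φ − θ_1 − θ_2 = -171.7766° (wrapped to (-180°,180°])

-83.234 -44.989 -171.777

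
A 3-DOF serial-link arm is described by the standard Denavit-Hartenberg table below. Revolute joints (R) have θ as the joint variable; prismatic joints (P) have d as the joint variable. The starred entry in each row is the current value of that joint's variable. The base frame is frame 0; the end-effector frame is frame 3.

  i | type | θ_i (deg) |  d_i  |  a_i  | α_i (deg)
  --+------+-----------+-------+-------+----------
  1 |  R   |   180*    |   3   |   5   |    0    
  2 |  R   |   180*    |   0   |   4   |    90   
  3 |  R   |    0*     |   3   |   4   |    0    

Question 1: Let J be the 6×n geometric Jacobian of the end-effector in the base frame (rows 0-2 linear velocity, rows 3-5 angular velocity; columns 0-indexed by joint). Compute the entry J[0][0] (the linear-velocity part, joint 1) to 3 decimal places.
axis z_0 = ẑ; lever o_n−o_0 = (3.0000,-3.0000,3.0000)
cross product → J_v[:, 0] = (3.0000,3.0000,-0.0000)
J_ω[:, 0] = z_0
entry J[0][0] = 3.0000

3.000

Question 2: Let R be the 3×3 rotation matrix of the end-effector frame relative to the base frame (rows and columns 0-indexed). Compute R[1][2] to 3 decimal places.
-1.000

End-effector z-axis (col 2 of R) = (-0.0000,-1.0000,0.0000)
R[1][2] = -1.0000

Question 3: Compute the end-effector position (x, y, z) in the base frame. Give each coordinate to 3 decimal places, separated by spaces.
3.000 -3.000 3.000

after link 1: o_1 = (-5.0000, 0.0000, 3.0000)
after link 2: o_2 = (-1.0000, -0.0000, 3.0000)
after link 3: o_3 = (3.0000, -3.0000, 3.0000)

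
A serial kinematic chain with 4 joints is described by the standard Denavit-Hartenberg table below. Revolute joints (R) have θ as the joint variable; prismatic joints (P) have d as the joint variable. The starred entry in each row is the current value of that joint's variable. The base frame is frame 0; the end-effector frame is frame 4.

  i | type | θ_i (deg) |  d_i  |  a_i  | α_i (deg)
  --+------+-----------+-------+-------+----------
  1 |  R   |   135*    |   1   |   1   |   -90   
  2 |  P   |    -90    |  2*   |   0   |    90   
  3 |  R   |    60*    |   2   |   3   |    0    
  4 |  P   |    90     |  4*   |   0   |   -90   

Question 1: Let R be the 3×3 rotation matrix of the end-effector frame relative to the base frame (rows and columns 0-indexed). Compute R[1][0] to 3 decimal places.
-0.354

End-effector x-axis (col 0 of R) = (-0.3536,-0.3536,-0.8660)
R[1][0] = -0.3536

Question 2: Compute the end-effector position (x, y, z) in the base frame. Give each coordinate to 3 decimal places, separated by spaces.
0.284 -6.787 2.500

after link 1: o_1 = (-0.7071, 0.7071, 1.0000)
after link 2: o_2 = (-2.1213, -0.7071, 1.0000)
after link 3: o_3 = (-2.5442, -3.9584, 2.5000)
after link 4: o_4 = (0.2842, -6.7869, 2.5000)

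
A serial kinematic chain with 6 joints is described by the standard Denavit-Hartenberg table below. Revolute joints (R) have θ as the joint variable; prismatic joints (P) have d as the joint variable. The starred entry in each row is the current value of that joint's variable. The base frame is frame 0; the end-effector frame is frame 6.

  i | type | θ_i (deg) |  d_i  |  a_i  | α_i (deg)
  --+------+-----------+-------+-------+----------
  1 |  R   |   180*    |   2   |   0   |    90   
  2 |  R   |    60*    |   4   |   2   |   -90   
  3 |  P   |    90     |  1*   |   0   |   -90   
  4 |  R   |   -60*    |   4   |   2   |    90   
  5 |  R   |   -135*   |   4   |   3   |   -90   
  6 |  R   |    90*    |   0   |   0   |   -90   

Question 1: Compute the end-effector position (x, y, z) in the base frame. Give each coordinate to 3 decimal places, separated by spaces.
after link 1: o_1 = (0.0000, 0.0000, 2.0000)
after link 2: o_2 = (-1.0000, 4.0000, 3.7321)
after link 3: o_3 = (-0.1340, 4.0000, 4.2321)
after link 4: o_4 = (3.3660, 3.0000, 1.6340)
after link 5: o_5 = (2.4464, 7.5248, 3.5525)
after link 6: o_6 = (2.4464, 7.5248, 3.5525)

2.446 7.525 3.553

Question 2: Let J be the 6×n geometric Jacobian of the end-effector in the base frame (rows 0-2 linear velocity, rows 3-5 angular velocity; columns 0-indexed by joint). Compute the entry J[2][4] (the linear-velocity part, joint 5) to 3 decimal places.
2.756

axis z_4 = (0.4330,0.8660,0.2500); lever o_n−o_4 = (-0.9196,4.5248,1.9186)
cross product → J_v[:, 4] = (0.5303,-1.0607,2.7557)
J_ω[:, 4] = z_4
entry J[2][4] = 2.7557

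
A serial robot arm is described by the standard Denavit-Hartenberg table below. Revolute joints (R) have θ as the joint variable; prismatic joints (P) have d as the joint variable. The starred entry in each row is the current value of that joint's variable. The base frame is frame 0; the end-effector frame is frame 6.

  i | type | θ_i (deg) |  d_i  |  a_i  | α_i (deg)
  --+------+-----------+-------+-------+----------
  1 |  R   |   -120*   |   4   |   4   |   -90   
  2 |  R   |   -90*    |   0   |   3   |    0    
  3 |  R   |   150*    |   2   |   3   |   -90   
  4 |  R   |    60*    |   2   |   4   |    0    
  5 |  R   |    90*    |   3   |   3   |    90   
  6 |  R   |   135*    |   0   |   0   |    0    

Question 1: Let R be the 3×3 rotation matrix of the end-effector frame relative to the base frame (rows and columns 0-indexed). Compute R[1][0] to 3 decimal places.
End-effector x-axis (col 0 of R) = (0.4593,0.0884,-0.8839)
R[1][0] = 0.0884

0.088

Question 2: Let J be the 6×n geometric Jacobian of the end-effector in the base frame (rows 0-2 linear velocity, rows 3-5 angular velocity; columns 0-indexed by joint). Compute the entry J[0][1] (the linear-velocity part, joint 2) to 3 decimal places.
0.790

axis z_1 = (0.8660,-0.5000,0.0000); lever o_n−o_1 = (-1.0024,4.1920,-1.5801)
cross product → J_v[:, 1] = (0.7901,1.3684,3.1292)
J_ω[:, 1] = z_1
entry J[0][1] = 0.7901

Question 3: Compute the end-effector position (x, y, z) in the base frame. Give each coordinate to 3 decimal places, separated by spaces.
after link 1: o_1 = (-2.0000, -3.4641, 4.0000)
after link 2: o_2 = (-2.0000, -3.4641, 7.0000)
after link 3: o_3 = (-1.0179, -5.7631, 4.4019)
after link 4: o_4 = (-3.6519, -3.3971, 1.6699)
after link 5: o_5 = (-3.0024, 0.7279, 2.4199)
after link 6: o_6 = (-3.0024, 0.7279, 2.4199)

-3.002 0.728 2.420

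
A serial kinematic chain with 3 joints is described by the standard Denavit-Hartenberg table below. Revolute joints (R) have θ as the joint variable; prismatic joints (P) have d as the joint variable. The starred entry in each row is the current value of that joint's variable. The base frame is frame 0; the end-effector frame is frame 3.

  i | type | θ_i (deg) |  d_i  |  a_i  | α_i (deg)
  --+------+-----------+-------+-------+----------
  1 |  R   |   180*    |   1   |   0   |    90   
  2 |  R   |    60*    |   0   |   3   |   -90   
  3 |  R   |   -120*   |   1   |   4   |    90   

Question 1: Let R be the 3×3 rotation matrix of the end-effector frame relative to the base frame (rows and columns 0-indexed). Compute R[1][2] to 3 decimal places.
End-effector z-axis (col 2 of R) = (0.4330,-0.5000,-0.7500)
R[1][2] = -0.5000

-0.500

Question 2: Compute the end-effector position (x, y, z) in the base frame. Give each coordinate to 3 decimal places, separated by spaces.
0.366 3.464 2.366

after link 1: o_1 = (0.0000, 0.0000, 1.0000)
after link 2: o_2 = (-1.5000, 0.0000, 3.5981)
after link 3: o_3 = (0.3660, 3.4641, 2.3660)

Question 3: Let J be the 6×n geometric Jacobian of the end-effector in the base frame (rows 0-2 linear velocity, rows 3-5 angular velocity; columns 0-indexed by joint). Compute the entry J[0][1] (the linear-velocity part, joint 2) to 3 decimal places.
1.366

axis z_1 = (0.0000,1.0000,0.0000); lever o_n−o_1 = (0.3660,3.4641,1.3660)
cross product → J_v[:, 1] = (1.3660,-0.0000,-0.3660)
J_ω[:, 1] = z_1
entry J[0][1] = 1.3660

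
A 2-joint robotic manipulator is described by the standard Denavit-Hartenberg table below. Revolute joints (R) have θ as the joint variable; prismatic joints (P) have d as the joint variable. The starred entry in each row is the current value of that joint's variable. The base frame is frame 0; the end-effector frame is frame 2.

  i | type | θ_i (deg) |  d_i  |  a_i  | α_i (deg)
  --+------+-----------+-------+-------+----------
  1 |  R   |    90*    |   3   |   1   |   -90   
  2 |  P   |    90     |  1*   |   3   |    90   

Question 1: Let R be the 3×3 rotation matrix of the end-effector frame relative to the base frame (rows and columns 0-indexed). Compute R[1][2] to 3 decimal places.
1.000

End-effector z-axis (col 2 of R) = (0.0000,1.0000,0.0000)
R[1][2] = 1.0000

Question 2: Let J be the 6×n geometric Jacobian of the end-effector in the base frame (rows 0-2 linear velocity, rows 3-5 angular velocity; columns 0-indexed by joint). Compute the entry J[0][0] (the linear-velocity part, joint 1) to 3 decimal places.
axis z_0 = ẑ; lever o_n−o_0 = (-1.0000,1.0000,0.0000)
cross product → J_v[:, 0] = (-1.0000,-1.0000,0.0000)
J_ω[:, 0] = z_0
entry J[0][0] = -1.0000

-1.000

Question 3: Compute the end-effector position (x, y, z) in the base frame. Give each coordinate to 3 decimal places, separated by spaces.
-1.000 1.000 0.000

after link 1: o_1 = (0.0000, 1.0000, 3.0000)
after link 2: o_2 = (-1.0000, 1.0000, 0.0000)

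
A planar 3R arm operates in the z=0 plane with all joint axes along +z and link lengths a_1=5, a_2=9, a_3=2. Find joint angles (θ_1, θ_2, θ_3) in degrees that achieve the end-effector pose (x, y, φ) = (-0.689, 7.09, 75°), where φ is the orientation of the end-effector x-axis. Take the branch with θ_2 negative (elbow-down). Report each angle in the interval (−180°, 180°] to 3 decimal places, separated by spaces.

-135.005 -149.994 -0.001

wrist centre = target − a_3·(cos φ, sin φ) = (-1.2066, 5.1581)
cos θ_2 = (28.0625−5²−9²)/(2·5·9) = -0.8660; θ_2 = -149.9939° (elbow-down)
β = atan2(5.1581,-1.2066) = 103.1664°; ψ = atan2(-4.5008,-2.7938) = -121.8287°
θ_1 = β − ψ = 224.9951°
θ_3 = φ − θ_1 − θ_2 = -0.0011° (wrapped to (-180°,180°])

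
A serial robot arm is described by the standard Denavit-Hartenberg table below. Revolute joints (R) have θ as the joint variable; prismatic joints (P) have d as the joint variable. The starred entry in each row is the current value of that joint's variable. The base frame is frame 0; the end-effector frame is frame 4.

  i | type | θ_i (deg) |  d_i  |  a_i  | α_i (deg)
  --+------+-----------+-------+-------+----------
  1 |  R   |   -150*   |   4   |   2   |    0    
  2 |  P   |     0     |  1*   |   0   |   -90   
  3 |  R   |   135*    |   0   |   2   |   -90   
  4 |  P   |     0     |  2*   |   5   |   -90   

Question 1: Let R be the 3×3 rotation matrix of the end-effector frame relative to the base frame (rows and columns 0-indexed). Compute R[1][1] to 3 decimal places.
End-effector y-axis (col 1 of R) = (-0.6124,-0.3536,-0.7071)
R[1][1] = -0.3536

-0.354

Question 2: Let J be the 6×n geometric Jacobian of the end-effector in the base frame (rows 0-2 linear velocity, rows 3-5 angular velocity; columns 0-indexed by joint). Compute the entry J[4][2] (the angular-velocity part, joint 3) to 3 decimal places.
-0.866

axis z_2 = (0.5000,-0.8660,0.0000); lever o_n−o_2 = (5.5114,3.1820,-3.5355)
cross product → J_v[:, 2] = (3.0619,1.7678,6.3640)
J_ω[:, 2] = z_2
entry J[4][2] = -0.8660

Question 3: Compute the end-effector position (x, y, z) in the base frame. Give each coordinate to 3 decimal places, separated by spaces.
3.779 2.182 1.464

after link 1: o_1 = (-1.7321, -1.0000, 4.0000)
after link 2: o_2 = (-1.7321, -1.0000, 5.0000)
after link 3: o_3 = (-0.5073, -0.2929, 3.5858)
after link 4: o_4 = (3.7793, 2.1820, 1.4645)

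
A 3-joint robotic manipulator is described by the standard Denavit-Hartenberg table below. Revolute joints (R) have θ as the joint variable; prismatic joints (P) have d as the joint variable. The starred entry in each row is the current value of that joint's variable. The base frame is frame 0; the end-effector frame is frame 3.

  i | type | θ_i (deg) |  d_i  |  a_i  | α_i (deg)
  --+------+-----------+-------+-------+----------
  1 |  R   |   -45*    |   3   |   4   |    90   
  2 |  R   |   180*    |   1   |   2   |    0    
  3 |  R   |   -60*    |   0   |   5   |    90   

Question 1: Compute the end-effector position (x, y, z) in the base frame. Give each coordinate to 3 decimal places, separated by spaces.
-1.061 -0.354 7.330

after link 1: o_1 = (2.8284, -2.8284, 3.0000)
after link 2: o_2 = (0.7071, -2.1213, 3.0000)
after link 3: o_3 = (-1.0607, -0.3536, 7.3301)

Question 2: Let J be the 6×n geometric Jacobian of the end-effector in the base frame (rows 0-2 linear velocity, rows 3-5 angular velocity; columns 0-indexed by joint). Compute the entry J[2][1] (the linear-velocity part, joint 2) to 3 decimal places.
-4.500

axis z_1 = (-0.7071,-0.7071,0.0000); lever o_n−o_1 = (-3.8891,2.4749,4.3301)
cross product → J_v[:, 1] = (-3.0619,3.0619,-4.5000)
J_ω[:, 1] = z_1
entry J[2][1] = -4.5000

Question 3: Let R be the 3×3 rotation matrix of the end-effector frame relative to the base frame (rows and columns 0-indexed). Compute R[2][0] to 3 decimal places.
End-effector x-axis (col 0 of R) = (-0.3536,0.3536,0.8660)
R[2][0] = 0.8660

0.866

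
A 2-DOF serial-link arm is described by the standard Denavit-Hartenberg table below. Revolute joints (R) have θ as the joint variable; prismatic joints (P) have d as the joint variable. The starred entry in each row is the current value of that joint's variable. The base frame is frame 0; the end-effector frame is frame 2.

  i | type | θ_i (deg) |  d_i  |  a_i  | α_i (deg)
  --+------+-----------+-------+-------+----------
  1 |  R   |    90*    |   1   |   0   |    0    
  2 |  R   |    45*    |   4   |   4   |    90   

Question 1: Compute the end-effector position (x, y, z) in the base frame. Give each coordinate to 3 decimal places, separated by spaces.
-2.828 2.828 5.000

after link 1: o_1 = (0.0000, 0.0000, 1.0000)
after link 2: o_2 = (-2.8284, 2.8284, 5.0000)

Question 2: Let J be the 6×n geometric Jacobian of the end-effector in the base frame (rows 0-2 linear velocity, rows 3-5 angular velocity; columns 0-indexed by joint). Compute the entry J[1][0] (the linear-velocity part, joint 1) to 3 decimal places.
-2.828

axis z_0 = ẑ; lever o_n−o_0 = (-2.8284,2.8284,5.0000)
cross product → J_v[:, 0] = (-2.8284,-2.8284,0.0000)
J_ω[:, 0] = z_0
entry J[1][0] = -2.8284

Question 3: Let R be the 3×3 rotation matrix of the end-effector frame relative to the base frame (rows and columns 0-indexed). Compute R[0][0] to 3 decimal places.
-0.707

End-effector x-axis (col 0 of R) = (-0.7071,0.7071,0.0000)
R[0][0] = -0.7071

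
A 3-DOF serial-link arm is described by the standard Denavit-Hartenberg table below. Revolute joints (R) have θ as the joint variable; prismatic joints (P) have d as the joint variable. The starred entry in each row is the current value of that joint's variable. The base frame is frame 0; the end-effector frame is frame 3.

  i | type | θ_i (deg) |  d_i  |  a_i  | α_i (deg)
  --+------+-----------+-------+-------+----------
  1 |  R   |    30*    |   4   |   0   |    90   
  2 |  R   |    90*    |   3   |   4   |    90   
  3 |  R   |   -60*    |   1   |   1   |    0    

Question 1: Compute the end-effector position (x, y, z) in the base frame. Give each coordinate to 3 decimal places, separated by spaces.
after link 1: o_1 = (0.0000, 0.0000, 4.0000)
after link 2: o_2 = (1.5000, -2.5981, 8.0000)
after link 3: o_3 = (1.9330, -1.3481, 8.5000)

1.933 -1.348 8.500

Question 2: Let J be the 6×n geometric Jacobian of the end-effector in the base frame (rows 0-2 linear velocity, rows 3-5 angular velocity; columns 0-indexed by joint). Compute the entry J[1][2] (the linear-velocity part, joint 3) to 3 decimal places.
axis z_2 = (0.8660,0.5000,-0.0000); lever o_n−o_2 = (0.4330,1.2500,0.5000)
cross product → J_v[:, 2] = (0.2500,-0.4330,0.8660)
J_ω[:, 2] = z_2
entry J[1][2] = -0.4330

-0.433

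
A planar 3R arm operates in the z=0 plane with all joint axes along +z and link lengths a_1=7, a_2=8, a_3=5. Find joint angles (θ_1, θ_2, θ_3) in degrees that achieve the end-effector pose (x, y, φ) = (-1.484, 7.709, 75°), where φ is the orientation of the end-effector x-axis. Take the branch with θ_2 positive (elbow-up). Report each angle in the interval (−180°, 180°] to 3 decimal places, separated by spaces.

wrist centre = target − a_3·(cos φ, sin φ) = (-2.7781, 2.8794)
cos θ_2 = (16.0086−7²−8²)/(2·7·8) = -0.8660; θ_2 = 149.9965° (elbow-up)
β = atan2(2.8794,-2.7781) = 133.9744°; ψ = atan2(4.0004,0.0720) = 88.9683°
θ_1 = β − ψ = 45.0062°
θ_3 = φ − θ_1 − θ_2 = -120.0026° (wrapped to (-180°,180°])

45.006 149.996 -120.003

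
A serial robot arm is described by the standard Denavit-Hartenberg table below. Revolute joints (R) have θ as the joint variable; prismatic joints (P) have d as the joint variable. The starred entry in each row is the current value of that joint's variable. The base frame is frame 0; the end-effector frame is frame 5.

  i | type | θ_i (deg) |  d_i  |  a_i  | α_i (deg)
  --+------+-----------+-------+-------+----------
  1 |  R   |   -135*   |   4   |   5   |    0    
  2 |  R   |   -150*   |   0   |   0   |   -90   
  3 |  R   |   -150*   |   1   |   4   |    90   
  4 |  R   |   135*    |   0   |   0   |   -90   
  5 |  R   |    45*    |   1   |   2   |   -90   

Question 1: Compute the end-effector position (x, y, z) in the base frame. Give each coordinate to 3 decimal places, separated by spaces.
after link 1: o_1 = (-3.5355, -3.5355, 4.0000)
after link 2: o_2 = (-3.5355, -3.5355, 4.0000)
after link 3: o_3 = (-5.3980, -6.6228, 6.0000)
after link 4: o_4 = (-5.3980, -6.6228, 6.0000)
after link 5: o_5 = (-5.1153, -4.4359, 6.3712)

-5.115 -4.436 6.371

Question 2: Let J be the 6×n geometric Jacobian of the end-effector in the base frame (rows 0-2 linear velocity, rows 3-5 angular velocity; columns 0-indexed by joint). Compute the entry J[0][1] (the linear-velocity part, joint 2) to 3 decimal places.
0.900

axis z_1 = (0.0000,0.0000,1.0000); lever o_n−o_1 = (-1.5798,-0.9004,2.3712)
cross product → J_v[:, 1] = (0.9004,-1.5798,0.0000)
J_ω[:, 1] = z_1
entry J[0][1] = 0.9004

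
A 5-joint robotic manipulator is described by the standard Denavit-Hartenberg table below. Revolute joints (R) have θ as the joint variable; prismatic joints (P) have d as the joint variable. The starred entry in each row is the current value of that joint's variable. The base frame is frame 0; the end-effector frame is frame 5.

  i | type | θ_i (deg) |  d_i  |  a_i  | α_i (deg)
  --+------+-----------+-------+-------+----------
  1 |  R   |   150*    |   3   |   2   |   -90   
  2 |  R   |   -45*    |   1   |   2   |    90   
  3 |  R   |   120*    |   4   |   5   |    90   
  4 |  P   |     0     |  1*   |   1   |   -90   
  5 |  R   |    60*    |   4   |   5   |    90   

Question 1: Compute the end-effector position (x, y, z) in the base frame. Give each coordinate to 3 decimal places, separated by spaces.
2.963 -9.443 5.027

after link 1: o_1 = (-1.7321, 1.0000, 3.0000)
after link 2: o_2 = (-3.4568, 0.8411, 4.4142)
after link 3: o_3 = (-1.6414, -5.2070, 5.4749)
after link 4: o_4 = (-2.5486, -6.2606, 5.7337)
after link 5: o_5 = (2.9628, -9.4426, 5.0266)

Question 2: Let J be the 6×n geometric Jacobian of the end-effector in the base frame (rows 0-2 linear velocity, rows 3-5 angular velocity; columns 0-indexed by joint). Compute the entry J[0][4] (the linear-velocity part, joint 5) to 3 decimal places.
axis z_4 = (0.6124,-0.3536,0.7071); lever o_n−o_4 = (5.5114,-3.1820,-0.7071)
cross product → J_v[:, 4] = (2.5000,4.3301,-0.0000)
J_ω[:, 4] = z_4
entry J[0][4] = 2.5000

2.500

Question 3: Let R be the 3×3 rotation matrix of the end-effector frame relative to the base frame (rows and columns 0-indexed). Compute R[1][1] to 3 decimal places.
-0.354

End-effector y-axis (col 1 of R) = (0.6124,-0.3536,0.7071)
R[1][1] = -0.3536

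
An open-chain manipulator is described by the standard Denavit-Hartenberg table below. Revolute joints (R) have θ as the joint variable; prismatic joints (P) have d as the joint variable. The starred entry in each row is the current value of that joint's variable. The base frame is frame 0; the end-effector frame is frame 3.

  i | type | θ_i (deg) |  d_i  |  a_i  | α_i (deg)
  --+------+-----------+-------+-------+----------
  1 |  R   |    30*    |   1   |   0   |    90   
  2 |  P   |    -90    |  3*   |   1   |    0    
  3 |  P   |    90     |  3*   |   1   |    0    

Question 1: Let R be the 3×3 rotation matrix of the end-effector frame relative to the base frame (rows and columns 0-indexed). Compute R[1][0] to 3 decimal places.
0.500

End-effector x-axis (col 0 of R) = (0.8660,0.5000,0.0000)
R[1][0] = 0.5000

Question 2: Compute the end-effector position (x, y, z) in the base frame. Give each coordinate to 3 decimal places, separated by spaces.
3.866 -4.696 0.000

after link 1: o_1 = (0.0000, 0.0000, 1.0000)
after link 2: o_2 = (1.5000, -2.5981, 0.0000)
after link 3: o_3 = (3.8660, -4.6962, 0.0000)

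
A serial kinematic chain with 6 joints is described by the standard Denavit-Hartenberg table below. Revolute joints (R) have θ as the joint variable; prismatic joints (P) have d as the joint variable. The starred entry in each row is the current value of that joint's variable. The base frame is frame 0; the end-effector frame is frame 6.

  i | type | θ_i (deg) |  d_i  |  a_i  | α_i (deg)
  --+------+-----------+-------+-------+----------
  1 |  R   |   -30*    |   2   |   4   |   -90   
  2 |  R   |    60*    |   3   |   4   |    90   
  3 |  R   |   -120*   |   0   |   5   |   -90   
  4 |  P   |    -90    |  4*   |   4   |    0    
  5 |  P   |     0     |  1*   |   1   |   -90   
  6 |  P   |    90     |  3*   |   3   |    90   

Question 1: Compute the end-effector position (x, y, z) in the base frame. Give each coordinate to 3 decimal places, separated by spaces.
after link 1: o_1 = (3.4641, -2.0000, 2.0000)
after link 2: o_2 = (6.6962, -0.4019, -1.4641)
after link 3: o_3 = (3.4486, -3.5269, 0.7010)
after link 4: o_4 = (6.9486, -7.8571, -0.2990)
after link 5: o_5 = (7.8236, -8.9396, -0.5490)
after link 6: o_6 = (5.5000, -8.8660, 3.0000)

5.500 -8.866 3.000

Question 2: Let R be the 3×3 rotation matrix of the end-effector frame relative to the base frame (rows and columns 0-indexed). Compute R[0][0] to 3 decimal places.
End-effector x-axis (col 0 of R) = (-0.1250,0.6495,0.7500)
R[0][0] = -0.1250

-0.125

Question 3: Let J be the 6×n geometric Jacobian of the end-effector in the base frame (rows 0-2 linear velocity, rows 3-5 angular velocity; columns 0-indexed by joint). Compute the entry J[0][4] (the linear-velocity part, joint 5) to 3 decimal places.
prismatic axis z_4 = (0.1250,-0.6495,-0.7500)
J_v[:, 4] = z_4; J_ω[:, 4] = (0,0,0)
entry J[0][4] = 0.1250

0.125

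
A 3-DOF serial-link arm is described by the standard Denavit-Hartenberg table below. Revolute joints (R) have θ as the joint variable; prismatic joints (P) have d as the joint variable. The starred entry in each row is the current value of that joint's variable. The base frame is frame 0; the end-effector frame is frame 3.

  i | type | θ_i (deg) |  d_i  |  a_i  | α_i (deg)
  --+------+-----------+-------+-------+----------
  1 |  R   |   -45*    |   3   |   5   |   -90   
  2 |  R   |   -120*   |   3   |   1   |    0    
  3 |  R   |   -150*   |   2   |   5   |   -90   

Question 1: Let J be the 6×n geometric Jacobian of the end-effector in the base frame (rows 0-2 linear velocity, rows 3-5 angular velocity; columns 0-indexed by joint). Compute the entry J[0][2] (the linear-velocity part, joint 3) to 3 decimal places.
-3.536

axis z_2 = (0.7071,0.7071,0.0000); lever o_n−o_2 = (1.4142,1.4142,-5.0000)
cross product → J_v[:, 2] = (-3.5355,3.5355,0.0000)
J_ω[:, 2] = z_2
entry J[0][2] = -3.5355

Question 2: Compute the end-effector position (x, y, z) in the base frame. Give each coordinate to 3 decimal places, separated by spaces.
6.718 0.354 -1.134

after link 1: o_1 = (3.5355, -3.5355, 3.0000)
after link 2: o_2 = (5.3033, -1.0607, 3.8660)
after link 3: o_3 = (6.7175, 0.3536, -1.1340)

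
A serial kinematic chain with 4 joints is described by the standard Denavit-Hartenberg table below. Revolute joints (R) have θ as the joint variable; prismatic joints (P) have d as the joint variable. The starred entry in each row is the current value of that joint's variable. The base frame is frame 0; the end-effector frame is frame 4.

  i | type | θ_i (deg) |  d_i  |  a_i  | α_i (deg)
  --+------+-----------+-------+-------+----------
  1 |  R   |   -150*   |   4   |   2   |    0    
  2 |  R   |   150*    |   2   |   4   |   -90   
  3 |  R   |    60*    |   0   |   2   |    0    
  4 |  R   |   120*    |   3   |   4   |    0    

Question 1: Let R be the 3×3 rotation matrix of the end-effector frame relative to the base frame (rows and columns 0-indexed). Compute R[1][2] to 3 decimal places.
1.000

End-effector z-axis (col 2 of R) = (0.0000,1.0000,0.0000)
R[1][2] = 1.0000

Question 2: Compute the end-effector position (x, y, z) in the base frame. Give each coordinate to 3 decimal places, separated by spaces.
after link 1: o_1 = (-1.7321, -1.0000, 4.0000)
after link 2: o_2 = (2.2679, -1.0000, 6.0000)
after link 3: o_3 = (3.2679, -1.0000, 4.2679)
after link 4: o_4 = (-0.7321, 2.0000, 4.2679)

-0.732 2.000 4.268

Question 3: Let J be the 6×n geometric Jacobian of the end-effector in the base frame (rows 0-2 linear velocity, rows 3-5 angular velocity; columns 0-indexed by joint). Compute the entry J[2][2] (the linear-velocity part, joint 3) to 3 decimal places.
axis z_2 = (0.0000,1.0000,0.0000); lever o_n−o_2 = (-3.0000,3.0000,-1.7321)
cross product → J_v[:, 2] = (-1.7321,-0.0000,3.0000)
J_ω[:, 2] = z_2
entry J[2][2] = 3.0000

3.000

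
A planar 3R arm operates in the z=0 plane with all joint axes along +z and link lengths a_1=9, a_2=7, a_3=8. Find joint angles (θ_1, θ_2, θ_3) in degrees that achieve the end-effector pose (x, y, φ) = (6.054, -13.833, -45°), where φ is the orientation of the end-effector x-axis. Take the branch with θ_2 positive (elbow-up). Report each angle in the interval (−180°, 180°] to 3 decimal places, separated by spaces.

-135.002 119.996 -29.994

wrist centre = target − a_3·(cos φ, sin φ) = (0.3971, -8.1761)
cos θ_2 = (67.0071−9²−7²)/(2·9·7) = -0.4999; θ_2 = 119.9963° (elbow-up)
β = atan2(-8.1761,0.3971) = -87.2191°; ψ = atan2(6.0624,5.5004) = 47.7827°
θ_1 = β − ψ = -135.0018°
θ_3 = φ − θ_1 − θ_2 = -29.9945° (wrapped to (-180°,180°])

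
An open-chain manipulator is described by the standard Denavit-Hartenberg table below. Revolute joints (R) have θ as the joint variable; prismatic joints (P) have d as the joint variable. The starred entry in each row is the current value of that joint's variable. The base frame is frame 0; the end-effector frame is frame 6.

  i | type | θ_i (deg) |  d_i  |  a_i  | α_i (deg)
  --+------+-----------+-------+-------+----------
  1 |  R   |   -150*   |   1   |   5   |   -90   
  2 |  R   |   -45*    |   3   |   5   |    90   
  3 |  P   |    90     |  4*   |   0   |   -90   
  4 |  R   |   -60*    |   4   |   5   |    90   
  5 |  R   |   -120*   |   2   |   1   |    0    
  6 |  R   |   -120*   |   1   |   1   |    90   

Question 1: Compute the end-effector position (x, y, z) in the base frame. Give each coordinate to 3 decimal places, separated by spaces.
1.748 -1.764 8.046

after link 1: o_1 = (-4.3301, -2.5000, 1.0000)
after link 2: o_2 = (-5.8920, -6.8658, 4.5355)
after link 3: o_3 = (-3.4425, -5.4516, 7.3640)
after link 4: o_4 = (2.9086, -4.6715, 7.5974)
after link 5: o_5 = (1.7345, -3.0608, 8.6107)
after link 6: o_6 = (1.7478, -1.7644, 8.0457)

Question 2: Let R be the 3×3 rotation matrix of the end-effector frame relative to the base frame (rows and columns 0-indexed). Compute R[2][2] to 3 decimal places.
0.177

End-effector z-axis (col 2 of R) = (0.9820,0.0669,0.1768)
R[2][2] = 0.1768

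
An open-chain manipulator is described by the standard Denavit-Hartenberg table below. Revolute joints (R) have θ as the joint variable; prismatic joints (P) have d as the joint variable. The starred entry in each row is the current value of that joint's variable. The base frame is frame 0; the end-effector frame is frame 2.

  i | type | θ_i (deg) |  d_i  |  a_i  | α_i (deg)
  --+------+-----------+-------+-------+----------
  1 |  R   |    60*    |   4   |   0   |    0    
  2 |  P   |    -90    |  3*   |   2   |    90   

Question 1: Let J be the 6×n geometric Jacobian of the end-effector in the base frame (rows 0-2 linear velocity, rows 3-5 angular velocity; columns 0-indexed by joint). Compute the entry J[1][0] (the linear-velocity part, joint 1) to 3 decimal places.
axis z_0 = ẑ; lever o_n−o_0 = (1.7321,-1.0000,7.0000)
cross product → J_v[:, 0] = (1.0000,1.7321,-0.0000)
J_ω[:, 0] = z_0
entry J[1][0] = 1.7321

1.732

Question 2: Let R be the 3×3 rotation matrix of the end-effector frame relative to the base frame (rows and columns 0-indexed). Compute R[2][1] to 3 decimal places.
1.000

End-effector y-axis (col 1 of R) = (0.0000,0.0000,1.0000)
R[2][1] = 1.0000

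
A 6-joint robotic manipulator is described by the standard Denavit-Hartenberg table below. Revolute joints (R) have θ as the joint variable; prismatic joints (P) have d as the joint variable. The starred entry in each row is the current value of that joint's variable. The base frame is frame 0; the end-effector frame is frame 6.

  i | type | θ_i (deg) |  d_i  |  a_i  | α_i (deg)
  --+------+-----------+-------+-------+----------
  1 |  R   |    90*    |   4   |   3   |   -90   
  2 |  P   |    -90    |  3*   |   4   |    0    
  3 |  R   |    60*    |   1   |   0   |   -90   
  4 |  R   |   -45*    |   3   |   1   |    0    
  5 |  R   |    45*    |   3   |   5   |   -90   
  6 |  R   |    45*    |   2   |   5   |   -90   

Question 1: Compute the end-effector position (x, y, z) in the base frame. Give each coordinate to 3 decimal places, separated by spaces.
after link 1: o_1 = (0.0000, 3.0000, 4.0000)
after link 2: o_2 = (-3.0000, 3.0000, 8.0000)
after link 3: o_3 = (-4.0000, 3.0000, 8.0000)
after link 4: o_4 = (-4.7071, 5.1124, 5.7555)
after link 5: o_5 = (-4.7071, 10.9425, 5.6574)
after link 6: o_6 = (-2.7071, 12.2366, 10.4870)

-2.707 12.237 10.487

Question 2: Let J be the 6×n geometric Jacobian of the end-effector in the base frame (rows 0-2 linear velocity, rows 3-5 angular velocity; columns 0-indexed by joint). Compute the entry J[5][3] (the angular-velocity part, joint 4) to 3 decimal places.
-0.866

axis z_3 = (-0.0000,0.5000,-0.8660); lever o_n−o_3 = (1.2929,9.2366,2.4870)
cross product → J_v[:, 3] = (9.2426,-1.1197,-0.6464)
J_ω[:, 3] = z_3
entry J[5][3] = -0.8660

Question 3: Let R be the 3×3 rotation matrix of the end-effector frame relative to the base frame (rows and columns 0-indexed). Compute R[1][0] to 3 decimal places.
0.259

End-effector x-axis (col 0 of R) = (0.0000,0.2588,0.9659)
R[1][0] = 0.2588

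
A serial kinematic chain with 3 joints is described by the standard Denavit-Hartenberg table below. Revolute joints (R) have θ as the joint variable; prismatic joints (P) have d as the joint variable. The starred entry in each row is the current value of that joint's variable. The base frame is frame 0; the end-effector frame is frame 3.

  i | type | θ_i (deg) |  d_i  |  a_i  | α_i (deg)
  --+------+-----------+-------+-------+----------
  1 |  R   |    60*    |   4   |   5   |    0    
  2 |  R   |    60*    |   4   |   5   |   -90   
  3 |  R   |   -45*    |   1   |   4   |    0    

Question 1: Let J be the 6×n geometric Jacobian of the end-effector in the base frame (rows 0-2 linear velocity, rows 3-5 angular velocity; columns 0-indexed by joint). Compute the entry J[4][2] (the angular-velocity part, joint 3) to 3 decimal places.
-0.500

axis z_2 = (-0.8660,-0.5000,0.0000); lever o_n−o_2 = (-2.2802,1.9495,2.8284)
cross product → J_v[:, 2] = (-1.4142,2.4495,-2.8284)
J_ω[:, 2] = z_2
entry J[4][2] = -0.5000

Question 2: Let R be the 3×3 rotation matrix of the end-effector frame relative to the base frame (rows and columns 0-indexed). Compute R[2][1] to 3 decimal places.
End-effector y-axis (col 1 of R) = (-0.3536,0.6124,-0.7071)
R[2][1] = -0.7071

-0.707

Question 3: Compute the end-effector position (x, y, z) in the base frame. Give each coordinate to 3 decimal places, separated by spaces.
after link 1: o_1 = (2.5000, 4.3301, 4.0000)
after link 2: o_2 = (0.0000, 8.6603, 8.0000)
after link 3: o_3 = (-2.2802, 10.6097, 10.8284)

-2.280 10.610 10.828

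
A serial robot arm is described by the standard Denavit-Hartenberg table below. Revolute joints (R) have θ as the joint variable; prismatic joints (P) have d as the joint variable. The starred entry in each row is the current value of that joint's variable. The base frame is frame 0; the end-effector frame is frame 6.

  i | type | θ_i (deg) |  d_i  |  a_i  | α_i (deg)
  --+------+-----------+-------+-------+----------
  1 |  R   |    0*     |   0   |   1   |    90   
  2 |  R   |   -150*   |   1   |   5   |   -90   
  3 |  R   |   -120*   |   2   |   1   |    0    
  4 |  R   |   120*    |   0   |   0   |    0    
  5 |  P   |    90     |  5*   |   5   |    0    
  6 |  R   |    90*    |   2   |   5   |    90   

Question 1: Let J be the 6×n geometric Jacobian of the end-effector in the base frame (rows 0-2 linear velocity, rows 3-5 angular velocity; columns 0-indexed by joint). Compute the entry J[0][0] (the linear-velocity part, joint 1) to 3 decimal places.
axis z_0 = ẑ; lever o_n−o_0 = (5.9330,3.1340,-7.5442)
cross product → J_v[:, 0] = (-3.1340,5.9330,0.0000)
J_ω[:, 0] = z_0
entry J[0][0] = -3.1340

-3.134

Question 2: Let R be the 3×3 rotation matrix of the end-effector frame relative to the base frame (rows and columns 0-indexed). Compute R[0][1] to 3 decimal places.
End-effector y-axis (col 1 of R) = (0.5000,-0.0000,-0.8660)
R[0][1] = 0.5000

0.500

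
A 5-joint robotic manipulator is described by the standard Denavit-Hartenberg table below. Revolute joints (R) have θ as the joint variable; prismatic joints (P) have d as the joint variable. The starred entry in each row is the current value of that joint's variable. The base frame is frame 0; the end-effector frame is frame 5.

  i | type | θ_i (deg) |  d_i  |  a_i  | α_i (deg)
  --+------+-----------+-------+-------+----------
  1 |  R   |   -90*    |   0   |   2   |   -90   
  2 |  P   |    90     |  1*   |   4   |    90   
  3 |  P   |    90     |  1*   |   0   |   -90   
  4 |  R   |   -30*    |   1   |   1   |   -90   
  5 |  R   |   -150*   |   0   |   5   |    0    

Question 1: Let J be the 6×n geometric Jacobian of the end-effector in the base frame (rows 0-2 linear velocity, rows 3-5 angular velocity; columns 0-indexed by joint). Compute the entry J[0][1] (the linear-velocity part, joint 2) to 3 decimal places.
1.000

prismatic axis z_1 = (1.0000,0.0000,0.0000)
J_v[:, 1] = z_1; J_ω[:, 1] = (0,0,0)
entry J[0][1] = 1.0000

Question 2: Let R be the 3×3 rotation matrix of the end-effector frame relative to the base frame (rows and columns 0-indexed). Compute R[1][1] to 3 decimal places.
-0.250

End-effector y-axis (col 1 of R) = (0.4330,-0.2500,0.8660)
R[1][1] = -0.2500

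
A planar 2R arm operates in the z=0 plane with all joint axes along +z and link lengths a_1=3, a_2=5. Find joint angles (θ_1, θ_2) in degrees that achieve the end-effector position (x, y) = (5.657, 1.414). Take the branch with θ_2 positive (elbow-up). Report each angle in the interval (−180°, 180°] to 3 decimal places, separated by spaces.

-45.001 89.998

cos θ_2 = (34.0010−3²−5²)/(2·3·5) = 0.0000; θ_2 = 89.9980° (elbow-up)
β = atan2(1.4140,5.6570) = 14.0339°; ψ = atan2(5.0000,3.0002) = 59.0348°
θ_1 = β − ψ = -45.0009°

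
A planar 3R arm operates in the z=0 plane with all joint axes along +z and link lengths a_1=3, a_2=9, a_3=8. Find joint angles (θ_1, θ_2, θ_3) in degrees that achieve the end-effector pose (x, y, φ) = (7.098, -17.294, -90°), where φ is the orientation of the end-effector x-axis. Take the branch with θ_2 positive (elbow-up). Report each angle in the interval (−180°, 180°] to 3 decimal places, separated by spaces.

-75.270 30.011 -44.742

wrist centre = target − a_3·(cos φ, sin φ) = (7.0980, -9.2940)
cos θ_2 = (136.7600−3²−9²)/(2·3·9) = 0.8659; θ_2 = 30.0113° (elbow-up)
β = atan2(-9.2940,7.0980) = -52.6304°; ψ = atan2(4.5015,10.7933) = 22.6394°
θ_1 = β − ψ = -75.2697°
θ_3 = φ − θ_1 − θ_2 = -44.7416° (wrapped to (-180°,180°])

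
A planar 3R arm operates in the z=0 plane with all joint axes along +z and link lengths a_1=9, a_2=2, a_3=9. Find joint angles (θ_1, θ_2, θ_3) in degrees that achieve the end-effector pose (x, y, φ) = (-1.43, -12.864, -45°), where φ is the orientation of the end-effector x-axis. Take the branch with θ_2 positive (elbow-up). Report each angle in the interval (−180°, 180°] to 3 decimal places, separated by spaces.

wrist centre = target − a_3·(cos φ, sin φ) = (-7.7940, -6.5000)
cos θ_2 = (102.9963−9²−2²)/(2·9·2) = 0.4999; θ_2 = 60.0067° (elbow-up)
β = atan2(-6.5000,-7.7940) = -140.1724°; ψ = atan2(1.7322,9.9998) = 9.8273°
θ_1 = β − ψ = -149.9997°
θ_3 = φ − θ_1 − θ_2 = 44.9930° (wrapped to (-180°,180°])

-150.000 60.007 44.993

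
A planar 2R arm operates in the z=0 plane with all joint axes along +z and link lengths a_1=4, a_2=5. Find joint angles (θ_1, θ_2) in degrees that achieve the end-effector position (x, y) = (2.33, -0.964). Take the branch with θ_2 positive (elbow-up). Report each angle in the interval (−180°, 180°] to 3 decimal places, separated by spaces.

-120.002 150.002

cos θ_2 = (6.3582−4²−5²)/(2·4·5) = -0.8660; θ_2 = 150.0023° (elbow-up)
β = atan2(-0.9640,2.3300) = -22.4765°; ψ = atan2(2.4998,-0.3302) = 97.5252°
θ_1 = β − ψ = -120.0017°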